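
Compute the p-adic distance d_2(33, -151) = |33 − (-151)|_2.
d_2(33, -151) = 1/8

Step 1 — x − y = 33 − (-151) = 184. Step 2 — v_2(184) = 3 (factor: 184 = (2^3 · 23); the sign does not affect v_p). Step 3 — |x − y|_2 = 2^{-3} = 1/8.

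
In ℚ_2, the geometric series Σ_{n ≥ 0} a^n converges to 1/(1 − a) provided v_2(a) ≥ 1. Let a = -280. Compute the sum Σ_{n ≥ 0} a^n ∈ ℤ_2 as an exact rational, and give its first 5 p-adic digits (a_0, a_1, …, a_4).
Σ a^n = 1/(1 − a) = 1/281;  first 5 digits = (1, 0, 0, 1, 0)

v_2(a) = 3 ≥ 1, so the series converges in ℤ_2 to 1/(1 − a) = 1/(1 − (-280)) = 1/281. Expand this rational in ℤ_2: compute digits iteratively via d_i = x_i mod 2, x_{i+1} = (x_i − d_i)/2. The first 5 digits are (1, 0, 0, 1, 0).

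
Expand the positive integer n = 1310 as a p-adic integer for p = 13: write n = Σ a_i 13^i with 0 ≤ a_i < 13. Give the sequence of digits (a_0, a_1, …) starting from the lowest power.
(a_0, a_1, …) = (10, 9, 7)

Repeated division by 13 gives the digits low-to-high: 1310 = 10 + 9·13^1 + 7·13^2. Digit sequence: (10, 9, 7).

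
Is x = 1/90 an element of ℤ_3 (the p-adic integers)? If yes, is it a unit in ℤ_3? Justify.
x ∉ ℤ_3 (v_3(x) = -2 < 0)

ℤ_3 = {x ∈ ℚ_3 : v_3(x) ≥ 0} and ℤ_3^× = {x ∈ ℤ_3 : v_3(x) = 0}. Here v_3(1/90) = v_3(num) − v_3(den) = -2; compare against these criteria.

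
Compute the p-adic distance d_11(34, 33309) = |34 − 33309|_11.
d_11(34, 33309) = 1/1331

Step 1 — x − y = 34 − 33309 = -33275. Step 2 — v_11(-33275) = 3 (factor: -33275 = −(11^3 · 25); the sign does not affect v_p). Step 3 — |x − y|_11 = 11^{-3} = 1/1331.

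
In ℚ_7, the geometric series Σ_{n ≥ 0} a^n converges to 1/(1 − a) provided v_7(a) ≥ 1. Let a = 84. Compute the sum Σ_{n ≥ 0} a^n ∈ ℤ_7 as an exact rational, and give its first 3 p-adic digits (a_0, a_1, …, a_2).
Σ a^n = 1/(1 − a) = -1/83;  first 3 digits = (1, 5, 5)

v_7(a) = 1 ≥ 1, so the series converges in ℤ_7 to 1/(1 − a) = 1/(1 − 84) = -1/83. Expand this rational in ℤ_7: compute digits iteratively via d_i = x_i mod 7, x_{i+1} = (x_i − d_i)/7. The first 3 digits are (1, 5, 5).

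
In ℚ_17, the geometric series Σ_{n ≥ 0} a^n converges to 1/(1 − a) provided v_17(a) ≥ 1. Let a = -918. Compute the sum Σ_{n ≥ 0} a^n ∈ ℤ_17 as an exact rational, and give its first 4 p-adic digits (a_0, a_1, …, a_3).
Σ a^n = 1/(1 − a) = 1/919;  first 4 digits = (1, 14, 5, 8)

v_17(a) = 1 ≥ 1, so the series converges in ℤ_17 to 1/(1 − a) = 1/(1 − (-918)) = 1/919. Expand this rational in ℤ_17: compute digits iteratively via d_i = x_i mod 17, x_{i+1} = (x_i − d_i)/17. The first 4 digits are (1, 14, 5, 8).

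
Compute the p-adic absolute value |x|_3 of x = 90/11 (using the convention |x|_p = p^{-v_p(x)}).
|90/11|_3 = 1/9

Step 1 — compute v_3(x) by factoring powers of 3 out of the numerator and denominator: v_3(90/11) = 2. Step 2 — apply |x|_p = p^{-v_p(x)} = 3^{-2} = 1/9.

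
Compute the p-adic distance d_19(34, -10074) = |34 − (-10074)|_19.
d_19(34, -10074) = 1/361

Step 1 — x − y = 34 − (-10074) = 10108. Step 2 — v_19(10108) = 2 (factor: 10108 = (19^2 · 28); the sign does not affect v_p). Step 3 — |x − y|_19 = 19^{-2} = 1/361.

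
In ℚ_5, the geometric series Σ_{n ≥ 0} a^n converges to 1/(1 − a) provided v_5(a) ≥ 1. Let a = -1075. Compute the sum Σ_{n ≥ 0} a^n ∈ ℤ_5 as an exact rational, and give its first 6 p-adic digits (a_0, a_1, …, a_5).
Σ a^n = 1/(1 − a) = 1/1076;  first 6 digits = (1, 0, 2, 1, 2, 4)

v_5(a) = 2 ≥ 1, so the series converges in ℤ_5 to 1/(1 − a) = 1/(1 − (-1075)) = 1/1076. Expand this rational in ℤ_5: compute digits iteratively via d_i = x_i mod 5, x_{i+1} = (x_i − d_i)/5. The first 6 digits are (1, 0, 2, 1, 2, 4).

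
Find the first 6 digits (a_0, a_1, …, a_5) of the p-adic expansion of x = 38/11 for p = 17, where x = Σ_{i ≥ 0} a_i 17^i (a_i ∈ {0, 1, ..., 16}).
(a_0, …, a_5) = (5, 3, 6, 12, 7, 15)

v_17(38/11) = 0 (numerator and denominator both coprime to 17), so x ∈ ℤ_17^×. Compute digits iteratively via a_i = x_i mod 17, x_{i+1} = (x_i − a_i)/17, with x_0 = x:
  x_0 = 38/11;  a_0 = 5;  x_1 = (x_0 − 5)/17 = -1/11
  x_1 = -1/11;  a_1 = 3;  x_2 = (x_1 − 3)/17 = -2/11
  x_2 = -2/11;  a_2 = 6;  x_3 = (x_2 − 6)/17 = -4/11
  x_3 = -4/11;  a_3 = 12;  x_4 = (x_3 − 12)/17 = -8/11
  x_4 = -8/11;  a_4 = 7;  x_5 = (x_4 − 7)/17 = -5/11
  x_5 = -5/11;  a_5 = 15;  x_6 = (x_5 − 15)/17 = -10/11
Digits: (5, 3, 6, 12, 7, 15).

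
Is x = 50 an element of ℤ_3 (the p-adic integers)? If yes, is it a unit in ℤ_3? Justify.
x ∈ ℤ_3^× (unit); v_3(x) = 0

ℤ_3 = {x ∈ ℚ_3 : v_3(x) ≥ 0} and ℤ_3^× = {x ∈ ℤ_3 : v_3(x) = 0}. Here v_3(50) = v_3(num) − v_3(den) = 0; compare against these criteria.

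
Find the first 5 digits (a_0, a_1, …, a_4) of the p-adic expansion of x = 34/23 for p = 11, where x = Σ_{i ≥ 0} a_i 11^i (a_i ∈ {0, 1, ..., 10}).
(a_0, …, a_4) = (1, 1, 9, 3, 3)

v_11(34/23) = 0 (numerator and denominator both coprime to 11), so x ∈ ℤ_11^×. Compute digits iteratively via a_i = x_i mod 11, x_{i+1} = (x_i − a_i)/11, with x_0 = x:
  x_0 = 34/23;  a_0 = 1;  x_1 = (x_0 − 1)/11 = 1/23
  x_1 = 1/23;  a_1 = 1;  x_2 = (x_1 − 1)/11 = -2/23
  x_2 = -2/23;  a_2 = 9;  x_3 = (x_2 − 9)/11 = -19/23
  x_3 = -19/23;  a_3 = 3;  x_4 = (x_3 − 3)/11 = -8/23
  x_4 = -8/23;  a_4 = 3;  x_5 = (x_4 − 3)/11 = -7/23
Digits: (1, 1, 9, 3, 3).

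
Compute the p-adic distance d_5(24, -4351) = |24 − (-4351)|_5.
d_5(24, -4351) = 1/625

Step 1 — x − y = 24 − (-4351) = 4375. Step 2 — v_5(4375) = 4 (factor: 4375 = (5^4 · 7); the sign does not affect v_p). Step 3 — |x − y|_5 = 5^{-4} = 1/625.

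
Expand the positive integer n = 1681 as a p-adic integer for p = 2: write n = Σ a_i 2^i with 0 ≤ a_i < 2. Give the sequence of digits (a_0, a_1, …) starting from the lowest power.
(a_0, a_1, …) = (1, 0, 0, 0, 1, 0, 0, 1, 0, 1, 1)

Repeated division by 2 gives the digits low-to-high: 1681 = 1 + 1·2^4 + 1·2^7 + 1·2^9 + 1·2^10. Digit sequence: (1, 0, 0, 0, 1, 0, 0, 1, 0, 1, 1).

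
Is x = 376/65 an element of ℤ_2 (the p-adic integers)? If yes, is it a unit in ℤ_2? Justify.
x ∈ ℤ_2 but not a unit; v_2(x) = 3 > 0

ℤ_2 = {x ∈ ℚ_2 : v_2(x) ≥ 0} and ℤ_2^× = {x ∈ ℤ_2 : v_2(x) = 0}. Here v_2(376/65) = v_2(num) − v_2(den) = 3; compare against these criteria.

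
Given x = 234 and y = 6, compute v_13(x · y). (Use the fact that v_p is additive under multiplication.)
v_13(1404) = 1

v_p(x) = 1 (factor: 234 = 13^1 · 18); v_p(y) = 0 (factor: 6 = 13^0 · 6). Additivity: v_p(xy) = v_p(x) + v_p(y) = 1 + 0 = 1. (Direct check: xy = 1404 = 13^1 · (108).)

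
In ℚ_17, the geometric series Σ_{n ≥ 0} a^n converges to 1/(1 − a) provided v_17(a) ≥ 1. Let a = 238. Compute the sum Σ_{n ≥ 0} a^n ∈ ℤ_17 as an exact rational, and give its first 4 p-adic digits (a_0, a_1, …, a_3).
Σ a^n = 1/(1 − a) = -1/237;  first 4 digits = (1, 14, 9, 1)

v_17(a) = 1 ≥ 1, so the series converges in ℤ_17 to 1/(1 − a) = 1/(1 − 238) = -1/237. Expand this rational in ℤ_17: compute digits iteratively via d_i = x_i mod 17, x_{i+1} = (x_i − d_i)/17. The first 4 digits are (1, 14, 9, 1).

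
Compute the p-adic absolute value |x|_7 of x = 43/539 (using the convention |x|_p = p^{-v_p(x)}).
|43/539|_7 = 49

Step 1 — compute v_7(x) by factoring powers of 7 out of the numerator and denominator: v_7(43/539) = -2. Step 2 — apply |x|_p = p^{-v_p(x)} = 7^{2} = 49.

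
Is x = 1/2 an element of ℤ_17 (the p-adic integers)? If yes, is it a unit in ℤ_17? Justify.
x ∈ ℤ_17^× (unit); v_17(x) = 0

ℤ_17 = {x ∈ ℚ_17 : v_17(x) ≥ 0} and ℤ_17^× = {x ∈ ℤ_17 : v_17(x) = 0}. Here v_17(1/2) = v_17(num) − v_17(den) = 0; compare against these criteria.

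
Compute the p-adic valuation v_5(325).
v_5(325) = 2

v_5(n) is the largest exponent k such that 5^k divides n. Factor out: 325 = 5^2 · 13. (Sign doesn't affect v_p.) So v_5(325) = 2.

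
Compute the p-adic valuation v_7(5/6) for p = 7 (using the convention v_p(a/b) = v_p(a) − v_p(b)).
v_7(5/6) = 0

Factor powers of 7 from the numerator and denominator of the reduced fraction: 5 = 7^0 · 5 and 6 = 7^0 · 6. Apply v_p(a/b) = v_p(a) − v_p(b): v_7(5/6) = 0 − 0 = 0.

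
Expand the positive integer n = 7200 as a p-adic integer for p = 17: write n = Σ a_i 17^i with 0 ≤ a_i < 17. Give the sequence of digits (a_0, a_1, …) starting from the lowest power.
(a_0, a_1, …) = (9, 15, 7, 1)

Repeated division by 17 gives the digits low-to-high: 7200 = 9 + 15·17^1 + 7·17^2 + 1·17^3. Digit sequence: (9, 15, 7, 1).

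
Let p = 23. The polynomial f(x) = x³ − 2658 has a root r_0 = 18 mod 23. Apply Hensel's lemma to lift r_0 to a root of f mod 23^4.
r_3 = 84658 (mod 279841)

Hensel: r_{i+1} = r_i − f(r_i)/f′(r_i) mod 23^{i+2}, where f′(x) = 3x². Iterate:
  r_0 = 18 (mod 23)
  r_1 = 18 (mod 529)
  r_2 = 11656 (mod 12167)
  r_3 = 84658 (mod 279841)
Final: r = 84658 with f(r) ≡ 0 mod 23^4.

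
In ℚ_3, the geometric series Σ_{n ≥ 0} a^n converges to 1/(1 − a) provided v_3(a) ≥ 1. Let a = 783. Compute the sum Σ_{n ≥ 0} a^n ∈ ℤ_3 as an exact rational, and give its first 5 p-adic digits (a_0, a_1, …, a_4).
Σ a^n = 1/(1 − a) = -1/782;  first 5 digits = (1, 0, 0, 2, 0)

v_3(a) = 3 ≥ 1, so the series converges in ℤ_3 to 1/(1 − a) = 1/(1 − 783) = -1/782. Expand this rational in ℤ_3: compute digits iteratively via d_i = x_i mod 3, x_{i+1} = (x_i − d_i)/3. The first 5 digits are (1, 0, 0, 2, 0).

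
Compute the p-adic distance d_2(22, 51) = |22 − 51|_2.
d_2(22, 51) = 1

Step 1 — x − y = 22 − 51 = -29. Step 2 — v_2(-29) = 0 (factor: -29 = −(2^0 · 29); the sign does not affect v_p). Step 3 — |x − y|_2 = 2^{0} = 1.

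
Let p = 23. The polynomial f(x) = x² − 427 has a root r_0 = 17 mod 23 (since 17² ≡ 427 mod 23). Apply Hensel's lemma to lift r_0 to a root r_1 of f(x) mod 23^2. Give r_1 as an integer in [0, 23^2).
r_1 = 270 (mod 529)

Hensel's recurrence: r_{i+1} = r_i − f(r_i)·(f′(r_i))^{-1} mod 23^{i+2}, with f′(x) = 2x. Iterate:
  r_0 = 17 (mod 23)
  r_1 = 270 (mod 529)
Final: r_1 = 270, and one checks f(r_1) ≡ 0 mod 23^2.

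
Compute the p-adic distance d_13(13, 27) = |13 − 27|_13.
d_13(13, 27) = 1

Step 1 — x − y = 13 − 27 = -14. Step 2 — v_13(-14) = 0 (factor: -14 = −(13^0 · 14); the sign does not affect v_p). Step 3 — |x − y|_13 = 13^{0} = 1.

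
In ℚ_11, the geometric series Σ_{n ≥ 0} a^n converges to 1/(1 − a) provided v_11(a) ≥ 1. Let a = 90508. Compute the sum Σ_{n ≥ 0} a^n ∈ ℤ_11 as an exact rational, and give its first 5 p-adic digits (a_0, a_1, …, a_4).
Σ a^n = 1/(1 − a) = -1/90507;  first 5 digits = (1, 0, 0, 2, 6)

v_11(a) = 3 ≥ 1, so the series converges in ℤ_11 to 1/(1 − a) = 1/(1 − 90508) = -1/90507. Expand this rational in ℤ_11: compute digits iteratively via d_i = x_i mod 11, x_{i+1} = (x_i − d_i)/11. The first 5 digits are (1, 0, 0, 2, 6).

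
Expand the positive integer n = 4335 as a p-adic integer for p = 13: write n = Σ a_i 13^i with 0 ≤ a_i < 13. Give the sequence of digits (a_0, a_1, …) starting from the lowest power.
(a_0, a_1, …) = (6, 8, 12, 1)

Repeated division by 13 gives the digits low-to-high: 4335 = 6 + 8·13^1 + 12·13^2 + 1·13^3. Digit sequence: (6, 8, 12, 1).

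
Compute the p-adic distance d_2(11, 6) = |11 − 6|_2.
d_2(11, 6) = 1

Step 1 — x − y = 11 − 6 = 5. Step 2 — v_2(5) = 0 (factor: 5 = (2^0 · 5); the sign does not affect v_p). Step 3 — |x − y|_2 = 2^{0} = 1.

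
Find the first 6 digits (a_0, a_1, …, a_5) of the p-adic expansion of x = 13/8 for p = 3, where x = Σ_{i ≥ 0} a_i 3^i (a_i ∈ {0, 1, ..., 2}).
(a_0, …, a_5) = (2, 1, 0, 1, 0, 1)

v_3(13/8) = 0 (numerator and denominator both coprime to 3), so x ∈ ℤ_3^×. Compute digits iteratively via a_i = x_i mod 3, x_{i+1} = (x_i − a_i)/3, with x_0 = x:
  x_0 = 13/8;  a_0 = 2;  x_1 = (x_0 − 2)/3 = -1/8
  x_1 = -1/8;  a_1 = 1;  x_2 = (x_1 − 1)/3 = -3/8
  x_2 = -3/8;  a_2 = 0;  x_3 = (x_2 − 0)/3 = -1/8
  x_3 = -1/8;  a_3 = 1;  x_4 = (x_3 − 1)/3 = -3/8
  x_4 = -3/8;  a_4 = 0;  x_5 = (x_4 − 0)/3 = -1/8
  x_5 = -1/8;  a_5 = 1;  x_6 = (x_5 − 1)/3 = -3/8
Digits: (2, 1, 0, 1, 0, 1).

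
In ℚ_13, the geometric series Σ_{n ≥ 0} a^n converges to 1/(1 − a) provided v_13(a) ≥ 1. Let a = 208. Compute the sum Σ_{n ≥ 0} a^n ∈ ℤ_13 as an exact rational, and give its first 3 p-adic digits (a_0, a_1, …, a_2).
Σ a^n = 1/(1 − a) = -1/207;  first 3 digits = (1, 3, 10)

v_13(a) = 1 ≥ 1, so the series converges in ℤ_13 to 1/(1 − a) = 1/(1 − 208) = -1/207. Expand this rational in ℤ_13: compute digits iteratively via d_i = x_i mod 13, x_{i+1} = (x_i − d_i)/13. The first 3 digits are (1, 3, 10).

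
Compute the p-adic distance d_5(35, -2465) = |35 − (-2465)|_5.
d_5(35, -2465) = 1/625

Step 1 — x − y = 35 − (-2465) = 2500. Step 2 — v_5(2500) = 4 (factor: 2500 = (5^4 · 4); the sign does not affect v_p). Step 3 — |x − y|_5 = 5^{-4} = 1/625.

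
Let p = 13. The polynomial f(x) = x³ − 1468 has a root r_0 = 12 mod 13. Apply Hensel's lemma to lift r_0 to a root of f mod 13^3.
r_2 = 545 (mod 2197)

Hensel: r_{i+1} = r_i − f(r_i)/f′(r_i) mod 13^{i+2}, where f′(x) = 3x². Iterate:
  r_0 = 12 (mod 13)
  r_1 = 38 (mod 169)
  r_2 = 545 (mod 2197)
Final: r = 545 with f(r) ≡ 0 mod 13^3.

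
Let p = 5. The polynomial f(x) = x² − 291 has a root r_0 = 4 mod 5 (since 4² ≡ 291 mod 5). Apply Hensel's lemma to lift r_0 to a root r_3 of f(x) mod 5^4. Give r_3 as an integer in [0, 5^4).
r_3 = 429 (mod 625)

Hensel's recurrence: r_{i+1} = r_i − f(r_i)·(f′(r_i))^{-1} mod 5^{i+2}, with f′(x) = 2x. Iterate:
  r_0 = 4 (mod 5)
  r_1 = 4 (mod 25)
  r_2 = 54 (mod 125)
  r_3 = 429 (mod 625)
Final: r_3 = 429, and one checks f(r_3) ≡ 0 mod 5^4.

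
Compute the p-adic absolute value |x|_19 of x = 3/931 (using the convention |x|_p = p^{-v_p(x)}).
|3/931|_19 = 19

Step 1 — compute v_19(x) by factoring powers of 19 out of the numerator and denominator: v_19(3/931) = -1. Step 2 — apply |x|_p = p^{-v_p(x)} = 19^{1} = 19.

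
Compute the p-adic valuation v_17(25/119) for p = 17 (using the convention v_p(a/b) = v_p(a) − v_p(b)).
v_17(25/119) = -1

Factor powers of 17 from the numerator and denominator of the reduced fraction: 25 = 17^0 · 25 and 119 = 17^1 · 7. Apply v_p(a/b) = v_p(a) − v_p(b): v_17(25/119) = 0 − 1 = -1.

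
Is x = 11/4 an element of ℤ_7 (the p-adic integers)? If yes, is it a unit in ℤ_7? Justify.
x ∈ ℤ_7^× (unit); v_7(x) = 0

ℤ_7 = {x ∈ ℚ_7 : v_7(x) ≥ 0} and ℤ_7^× = {x ∈ ℤ_7 : v_7(x) = 0}. Here v_7(11/4) = v_7(num) − v_7(den) = 0; compare against these criteria.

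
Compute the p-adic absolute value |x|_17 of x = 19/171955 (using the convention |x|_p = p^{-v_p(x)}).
|19/171955|_17 = 4913

Step 1 — compute v_17(x) by factoring powers of 17 out of the numerator and denominator: v_17(19/171955) = -3. Step 2 — apply |x|_p = p^{-v_p(x)} = 17^{3} = 4913.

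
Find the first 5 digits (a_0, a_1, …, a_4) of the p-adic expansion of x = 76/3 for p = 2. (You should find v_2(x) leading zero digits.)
(a_0, …, a_4) = (0, 0, 1, 0, 0)

v_2(76/3) = 2, so a_0 = ... = a_1 = 0. Factor out: x = 2^2 · u with u = 19/3 a unit in ℤ_2. Expand u iteratively via a_{v+i} = u_i mod 2, u_{i+1} = (u_i − a_{v+i})/2:
  u_0 = 19/3;  a_2 = 1;  u_1 = (u_0 − 1)/2 = 8/3
  u_1 = 8/3;  a_3 = 0;  u_2 = (u_1 − 0)/2 = 4/3
  u_2 = 4/3;  a_4 = 0;  u_3 = (u_2 − 0)/2 = 2/3
Digits: (0, 0, 1, 0, 0).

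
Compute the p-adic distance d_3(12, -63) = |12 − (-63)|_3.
d_3(12, -63) = 1/3

Step 1 — x − y = 12 − (-63) = 75. Step 2 — v_3(75) = 1 (factor: 75 = (3^1 · 25); the sign does not affect v_p). Step 3 — |x − y|_3 = 3^{-1} = 1/3.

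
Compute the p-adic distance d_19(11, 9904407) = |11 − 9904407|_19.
d_19(11, 9904407) = 1/2476099

Step 1 — x − y = 11 − 9904407 = -9904396. Step 2 — v_19(-9904396) = 5 (factor: -9904396 = −(19^5 · 4); the sign does not affect v_p). Step 3 — |x − y|_19 = 19^{-5} = 1/2476099.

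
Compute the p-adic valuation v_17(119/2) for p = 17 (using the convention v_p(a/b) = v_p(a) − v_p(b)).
v_17(119/2) = 1

Factor powers of 17 from the numerator and denominator of the reduced fraction: 119 = 17^1 · 7 and 2 = 17^0 · 2. Apply v_p(a/b) = v_p(a) − v_p(b): v_17(119/2) = 1 − 0 = 1.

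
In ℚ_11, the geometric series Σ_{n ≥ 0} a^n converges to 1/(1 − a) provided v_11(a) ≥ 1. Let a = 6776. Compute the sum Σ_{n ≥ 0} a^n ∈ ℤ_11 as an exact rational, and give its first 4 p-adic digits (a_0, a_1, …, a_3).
Σ a^n = 1/(1 − a) = -1/6775;  first 4 digits = (1, 0, 1, 5)

v_11(a) = 2 ≥ 1, so the series converges in ℤ_11 to 1/(1 − a) = 1/(1 − 6776) = -1/6775. Expand this rational in ℤ_11: compute digits iteratively via d_i = x_i mod 11, x_{i+1} = (x_i − d_i)/11. The first 4 digits are (1, 0, 1, 5).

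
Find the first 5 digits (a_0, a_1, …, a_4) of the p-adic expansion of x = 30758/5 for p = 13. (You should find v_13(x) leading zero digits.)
(a_0, …, a_4) = (0, 0, 0, 8, 10)

v_13(30758/5) = 3, so a_0 = ... = a_2 = 0. Factor out: x = 13^3 · u with u = 14/5 a unit in ℤ_13. Expand u iteratively via a_{v+i} = u_i mod 13, u_{i+1} = (u_i − a_{v+i})/13:
  u_0 = 14/5;  a_3 = 8;  u_1 = (u_0 − 8)/13 = -2/5
  u_1 = -2/5;  a_4 = 10;  u_2 = (u_1 − 10)/13 = -4/5
Digits: (0, 0, 0, 8, 10).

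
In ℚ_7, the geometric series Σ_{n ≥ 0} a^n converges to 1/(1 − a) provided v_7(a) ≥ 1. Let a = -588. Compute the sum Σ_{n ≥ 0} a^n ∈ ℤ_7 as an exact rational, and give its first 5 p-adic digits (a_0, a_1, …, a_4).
Σ a^n = 1/(1 − a) = 1/589;  first 5 digits = (1, 0, 2, 5, 3)

v_7(a) = 2 ≥ 1, so the series converges in ℤ_7 to 1/(1 − a) = 1/(1 − (-588)) = 1/589. Expand this rational in ℤ_7: compute digits iteratively via d_i = x_i mod 7, x_{i+1} = (x_i − d_i)/7. The first 5 digits are (1, 0, 2, 5, 3).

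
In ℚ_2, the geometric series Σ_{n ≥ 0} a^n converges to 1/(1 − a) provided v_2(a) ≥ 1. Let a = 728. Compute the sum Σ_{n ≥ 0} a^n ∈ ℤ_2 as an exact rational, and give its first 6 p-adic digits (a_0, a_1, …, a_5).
Σ a^n = 1/(1 − a) = -1/727;  first 6 digits = (1, 0, 0, 1, 1, 0)

v_2(a) = 3 ≥ 1, so the series converges in ℤ_2 to 1/(1 − a) = 1/(1 − 728) = -1/727. Expand this rational in ℤ_2: compute digits iteratively via d_i = x_i mod 2, x_{i+1} = (x_i − d_i)/2. The first 6 digits are (1, 0, 0, 1, 1, 0).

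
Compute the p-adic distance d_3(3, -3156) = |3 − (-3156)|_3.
d_3(3, -3156) = 1/243

Step 1 — x − y = 3 − (-3156) = 3159. Step 2 — v_3(3159) = 5 (factor: 3159 = (3^5 · 13); the sign does not affect v_p). Step 3 — |x − y|_3 = 3^{-5} = 1/243.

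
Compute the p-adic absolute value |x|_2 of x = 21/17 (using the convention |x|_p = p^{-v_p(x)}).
|21/17|_2 = 1

Step 1 — compute v_2(x) by factoring powers of 2 out of the numerator and denominator: v_2(21/17) = 0. Step 2 — apply |x|_p = p^{-v_p(x)} = 2^{0} = 1.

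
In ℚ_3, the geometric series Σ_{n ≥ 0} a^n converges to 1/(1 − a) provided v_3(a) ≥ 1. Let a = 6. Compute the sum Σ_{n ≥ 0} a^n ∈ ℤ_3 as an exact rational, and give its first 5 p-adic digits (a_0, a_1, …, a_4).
Σ a^n = 1/(1 − a) = -1/5;  first 5 digits = (1, 2, 1, 0, 1)

v_3(a) = 1 ≥ 1, so the series converges in ℤ_3 to 1/(1 − a) = 1/(1 − 6) = -1/5. Expand this rational in ℤ_3: compute digits iteratively via d_i = x_i mod 3, x_{i+1} = (x_i − d_i)/3. The first 5 digits are (1, 2, 1, 0, 1).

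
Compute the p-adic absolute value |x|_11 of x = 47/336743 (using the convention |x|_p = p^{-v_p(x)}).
|47/336743|_11 = 14641

Step 1 — compute v_11(x) by factoring powers of 11 out of the numerator and denominator: v_11(47/336743) = -4. Step 2 — apply |x|_p = p^{-v_p(x)} = 11^{4} = 14641.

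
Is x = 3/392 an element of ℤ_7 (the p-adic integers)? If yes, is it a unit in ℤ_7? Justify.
x ∉ ℤ_7 (v_7(x) = -2 < 0)

ℤ_7 = {x ∈ ℚ_7 : v_7(x) ≥ 0} and ℤ_7^× = {x ∈ ℤ_7 : v_7(x) = 0}. Here v_7(3/392) = v_7(num) − v_7(den) = -2; compare against these criteria.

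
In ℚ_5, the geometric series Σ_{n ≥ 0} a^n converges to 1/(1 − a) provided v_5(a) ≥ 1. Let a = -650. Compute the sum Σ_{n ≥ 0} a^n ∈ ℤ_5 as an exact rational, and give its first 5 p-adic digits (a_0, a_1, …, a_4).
Σ a^n = 1/(1 − a) = 1/651;  first 5 digits = (1, 0, 4, 4, 4)

v_5(a) = 2 ≥ 1, so the series converges in ℤ_5 to 1/(1 − a) = 1/(1 − (-650)) = 1/651. Expand this rational in ℤ_5: compute digits iteratively via d_i = x_i mod 5, x_{i+1} = (x_i − d_i)/5. The first 5 digits are (1, 0, 4, 4, 4).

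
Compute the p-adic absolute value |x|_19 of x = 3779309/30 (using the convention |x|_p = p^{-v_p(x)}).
|3779309/30|_19 = 1/130321

Step 1 — compute v_19(x) by factoring powers of 19 out of the numerator and denominator: v_19(3779309/30) = 4. Step 2 — apply |x|_p = p^{-v_p(x)} = 19^{-4} = 1/130321.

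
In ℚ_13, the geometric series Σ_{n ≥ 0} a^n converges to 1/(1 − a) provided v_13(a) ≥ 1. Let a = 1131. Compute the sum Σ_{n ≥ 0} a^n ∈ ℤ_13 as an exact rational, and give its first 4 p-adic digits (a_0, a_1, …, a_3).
Σ a^n = 1/(1 − a) = -1/1130;  first 4 digits = (1, 9, 9, 11)

v_13(a) = 1 ≥ 1, so the series converges in ℤ_13 to 1/(1 − a) = 1/(1 − 1131) = -1/1130. Expand this rational in ℤ_13: compute digits iteratively via d_i = x_i mod 13, x_{i+1} = (x_i − d_i)/13. The first 4 digits are (1, 9, 9, 11).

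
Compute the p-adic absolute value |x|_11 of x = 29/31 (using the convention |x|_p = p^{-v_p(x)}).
|29/31|_11 = 1

Step 1 — compute v_11(x) by factoring powers of 11 out of the numerator and denominator: v_11(29/31) = 0. Step 2 — apply |x|_p = p^{-v_p(x)} = 11^{0} = 1.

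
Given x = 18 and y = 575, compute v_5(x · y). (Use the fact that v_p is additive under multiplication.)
v_5(10350) = 2

v_p(x) = 0 (factor: 18 = 5^0 · 18); v_p(y) = 2 (factor: 575 = 5^2 · 23). Additivity: v_p(xy) = v_p(x) + v_p(y) = 0 + 2 = 2. (Direct check: xy = 10350 = 5^2 · (414).)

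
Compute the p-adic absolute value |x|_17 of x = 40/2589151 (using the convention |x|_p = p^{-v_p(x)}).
|40/2589151|_17 = 83521

Step 1 — compute v_17(x) by factoring powers of 17 out of the numerator and denominator: v_17(40/2589151) = -4. Step 2 — apply |x|_p = p^{-v_p(x)} = 17^{4} = 83521.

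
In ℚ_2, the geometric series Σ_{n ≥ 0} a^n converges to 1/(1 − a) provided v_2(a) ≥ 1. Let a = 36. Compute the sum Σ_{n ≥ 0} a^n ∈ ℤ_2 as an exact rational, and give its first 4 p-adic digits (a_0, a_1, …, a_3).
Σ a^n = 1/(1 − a) = -1/35;  first 4 digits = (1, 0, 1, 0)

v_2(a) = 2 ≥ 1, so the series converges in ℤ_2 to 1/(1 − a) = 1/(1 − 36) = -1/35. Expand this rational in ℤ_2: compute digits iteratively via d_i = x_i mod 2, x_{i+1} = (x_i − d_i)/2. The first 4 digits are (1, 0, 1, 0).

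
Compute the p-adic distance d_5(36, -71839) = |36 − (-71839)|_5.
d_5(36, -71839) = 1/3125

Step 1 — x − y = 36 − (-71839) = 71875. Step 2 — v_5(71875) = 5 (factor: 71875 = (5^5 · 23); the sign does not affect v_p). Step 3 — |x − y|_5 = 5^{-5} = 1/3125.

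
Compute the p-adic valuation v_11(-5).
v_11(-5) = 0

v_11(n) is the largest exponent k such that 11^k divides n. Factor out: -5 = -11^0 · 5. (Sign doesn't affect v_p.) So v_11(-5) = 0.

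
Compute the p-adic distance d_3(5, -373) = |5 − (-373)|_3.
d_3(5, -373) = 1/27

Step 1 — x − y = 5 − (-373) = 378. Step 2 — v_3(378) = 3 (factor: 378 = (3^3 · 14); the sign does not affect v_p). Step 3 — |x − y|_3 = 3^{-3} = 1/27.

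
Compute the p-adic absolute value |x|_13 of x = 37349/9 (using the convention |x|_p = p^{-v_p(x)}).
|37349/9|_13 = 1/2197

Step 1 — compute v_13(x) by factoring powers of 13 out of the numerator and denominator: v_13(37349/9) = 3. Step 2 — apply |x|_p = p^{-v_p(x)} = 13^{-3} = 1/2197.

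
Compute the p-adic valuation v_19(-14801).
v_19(-14801) = 2

v_19(n) is the largest exponent k such that 19^k divides n. Factor out: -14801 = -19^2 · 41. (Sign doesn't affect v_p.) So v_19(-14801) = 2.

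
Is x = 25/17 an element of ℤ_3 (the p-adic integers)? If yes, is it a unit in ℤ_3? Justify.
x ∈ ℤ_3^× (unit); v_3(x) = 0

ℤ_3 = {x ∈ ℚ_3 : v_3(x) ≥ 0} and ℤ_3^× = {x ∈ ℤ_3 : v_3(x) = 0}. Here v_3(25/17) = v_3(num) − v_3(den) = 0; compare against these criteria.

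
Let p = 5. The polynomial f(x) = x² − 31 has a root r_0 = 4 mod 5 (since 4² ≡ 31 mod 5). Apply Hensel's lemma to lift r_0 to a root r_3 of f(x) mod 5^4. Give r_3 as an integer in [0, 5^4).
r_3 = 284 (mod 625)

Hensel's recurrence: r_{i+1} = r_i − f(r_i)·(f′(r_i))^{-1} mod 5^{i+2}, with f′(x) = 2x. Iterate:
  r_0 = 4 (mod 5)
  r_1 = 9 (mod 25)
  r_2 = 34 (mod 125)
  r_3 = 284 (mod 625)
Final: r_3 = 284, and one checks f(r_3) ≡ 0 mod 5^4.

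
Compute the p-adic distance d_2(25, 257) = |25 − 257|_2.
d_2(25, 257) = 1/8

Step 1 — x − y = 25 − 257 = -232. Step 2 — v_2(-232) = 3 (factor: -232 = −(2^3 · 29); the sign does not affect v_p). Step 3 — |x − y|_2 = 2^{-3} = 1/8.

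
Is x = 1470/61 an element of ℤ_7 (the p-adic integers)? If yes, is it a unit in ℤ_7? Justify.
x ∈ ℤ_7 but not a unit; v_7(x) = 2 > 0

ℤ_7 = {x ∈ ℚ_7 : v_7(x) ≥ 0} and ℤ_7^× = {x ∈ ℤ_7 : v_7(x) = 0}. Here v_7(1470/61) = v_7(num) − v_7(den) = 2; compare against these criteria.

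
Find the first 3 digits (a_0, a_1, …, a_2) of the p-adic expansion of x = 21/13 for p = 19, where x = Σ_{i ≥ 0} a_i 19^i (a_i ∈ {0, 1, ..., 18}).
(a_0, …, a_2) = (6, 10, 17)

v_19(21/13) = 0 (numerator and denominator both coprime to 19), so x ∈ ℤ_19^×. Compute digits iteratively via a_i = x_i mod 19, x_{i+1} = (x_i − a_i)/19, with x_0 = x:
  x_0 = 21/13;  a_0 = 6;  x_1 = (x_0 − 6)/19 = -3/13
  x_1 = -3/13;  a_1 = 10;  x_2 = (x_1 − 10)/19 = -7/13
  x_2 = -7/13;  a_2 = 17;  x_3 = (x_2 − 17)/19 = -12/13
Digits: (6, 10, 17).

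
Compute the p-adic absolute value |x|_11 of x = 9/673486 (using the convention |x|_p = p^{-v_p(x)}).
|9/673486|_11 = 14641

Step 1 — compute v_11(x) by factoring powers of 11 out of the numerator and denominator: v_11(9/673486) = -4. Step 2 — apply |x|_p = p^{-v_p(x)} = 11^{4} = 14641.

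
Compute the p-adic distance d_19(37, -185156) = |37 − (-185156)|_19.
d_19(37, -185156) = 1/6859

Step 1 — x − y = 37 − (-185156) = 185193. Step 2 — v_19(185193) = 3 (factor: 185193 = (19^3 · 27); the sign does not affect v_p). Step 3 — |x − y|_19 = 19^{-3} = 1/6859.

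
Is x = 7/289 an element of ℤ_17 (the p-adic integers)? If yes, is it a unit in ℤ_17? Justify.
x ∉ ℤ_17 (v_17(x) = -2 < 0)

ℤ_17 = {x ∈ ℚ_17 : v_17(x) ≥ 0} and ℤ_17^× = {x ∈ ℤ_17 : v_17(x) = 0}. Here v_17(7/289) = v_17(num) − v_17(den) = -2; compare against these criteria.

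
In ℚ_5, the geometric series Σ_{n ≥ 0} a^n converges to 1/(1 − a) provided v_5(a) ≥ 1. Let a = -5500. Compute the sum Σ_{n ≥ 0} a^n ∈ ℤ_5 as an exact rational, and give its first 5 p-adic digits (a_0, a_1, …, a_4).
Σ a^n = 1/(1 − a) = 1/5501;  first 5 digits = (1, 0, 0, 1, 1)

v_5(a) = 3 ≥ 1, so the series converges in ℤ_5 to 1/(1 − a) = 1/(1 − (-5500)) = 1/5501. Expand this rational in ℤ_5: compute digits iteratively via d_i = x_i mod 5, x_{i+1} = (x_i − d_i)/5. The first 5 digits are (1, 0, 0, 1, 1).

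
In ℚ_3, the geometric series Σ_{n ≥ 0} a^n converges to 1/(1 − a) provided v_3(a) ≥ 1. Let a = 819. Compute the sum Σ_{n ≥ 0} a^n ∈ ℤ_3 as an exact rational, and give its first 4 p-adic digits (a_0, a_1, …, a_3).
Σ a^n = 1/(1 − a) = -1/818;  first 4 digits = (1, 0, 1, 0)

v_3(a) = 2 ≥ 1, so the series converges in ℤ_3 to 1/(1 − a) = 1/(1 − 819) = -1/818. Expand this rational in ℤ_3: compute digits iteratively via d_i = x_i mod 3, x_{i+1} = (x_i − d_i)/3. The first 4 digits are (1, 0, 1, 0).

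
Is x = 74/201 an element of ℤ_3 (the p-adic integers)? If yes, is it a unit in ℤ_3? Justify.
x ∉ ℤ_3 (v_3(x) = -1 < 0)

ℤ_3 = {x ∈ ℚ_3 : v_3(x) ≥ 0} and ℤ_3^× = {x ∈ ℤ_3 : v_3(x) = 0}. Here v_3(74/201) = v_3(num) − v_3(den) = -1; compare against these criteria.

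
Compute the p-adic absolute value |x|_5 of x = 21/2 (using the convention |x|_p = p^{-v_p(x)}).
|21/2|_5 = 1

Step 1 — compute v_5(x) by factoring powers of 5 out of the numerator and denominator: v_5(21/2) = 0. Step 2 — apply |x|_p = p^{-v_p(x)} = 5^{0} = 1.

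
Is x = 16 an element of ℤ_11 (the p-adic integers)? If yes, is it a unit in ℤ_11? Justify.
x ∈ ℤ_11^× (unit); v_11(x) = 0

ℤ_11 = {x ∈ ℚ_11 : v_11(x) ≥ 0} and ℤ_11^× = {x ∈ ℤ_11 : v_11(x) = 0}. Here v_11(16) = v_11(num) − v_11(den) = 0; compare against these criteria.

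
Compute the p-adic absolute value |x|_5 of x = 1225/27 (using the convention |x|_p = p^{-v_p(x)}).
|1225/27|_5 = 1/25

Step 1 — compute v_5(x) by factoring powers of 5 out of the numerator and denominator: v_5(1225/27) = 2. Step 2 — apply |x|_p = p^{-v_p(x)} = 5^{-2} = 1/25.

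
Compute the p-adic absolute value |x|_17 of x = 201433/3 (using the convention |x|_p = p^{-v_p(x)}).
|201433/3|_17 = 1/4913

Step 1 — compute v_17(x) by factoring powers of 17 out of the numerator and denominator: v_17(201433/3) = 3. Step 2 — apply |x|_p = p^{-v_p(x)} = 17^{-3} = 1/4913.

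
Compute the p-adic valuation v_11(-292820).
v_11(-292820) = 4

v_11(n) is the largest exponent k such that 11^k divides n. Factor out: -292820 = -11^4 · 20. (Sign doesn't affect v_p.) So v_11(-292820) = 4.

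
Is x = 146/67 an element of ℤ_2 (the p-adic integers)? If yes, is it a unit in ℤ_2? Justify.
x ∈ ℤ_2 but not a unit; v_2(x) = 1 > 0

ℤ_2 = {x ∈ ℚ_2 : v_2(x) ≥ 0} and ℤ_2^× = {x ∈ ℤ_2 : v_2(x) = 0}. Here v_2(146/67) = v_2(num) − v_2(den) = 1; compare against these criteria.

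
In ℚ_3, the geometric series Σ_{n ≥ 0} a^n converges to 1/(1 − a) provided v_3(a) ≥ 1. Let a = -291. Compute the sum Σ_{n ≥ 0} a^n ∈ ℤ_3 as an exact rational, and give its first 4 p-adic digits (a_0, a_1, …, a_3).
Σ a^n = 1/(1 − a) = 1/292;  first 4 digits = (1, 2, 1, 1)

v_3(a) = 1 ≥ 1, so the series converges in ℤ_3 to 1/(1 − a) = 1/(1 − (-291)) = 1/292. Expand this rational in ℤ_3: compute digits iteratively via d_i = x_i mod 3, x_{i+1} = (x_i − d_i)/3. The first 4 digits are (1, 2, 1, 1).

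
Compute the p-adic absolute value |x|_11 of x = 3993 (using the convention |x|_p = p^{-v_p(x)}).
|3993|_11 = 1/1331

Step 1 — compute v_11(x) by factoring powers of 11 out of the numerator and denominator: v_11(3993) = 3. Step 2 — apply |x|_p = p^{-v_p(x)} = 11^{-3} = 1/1331.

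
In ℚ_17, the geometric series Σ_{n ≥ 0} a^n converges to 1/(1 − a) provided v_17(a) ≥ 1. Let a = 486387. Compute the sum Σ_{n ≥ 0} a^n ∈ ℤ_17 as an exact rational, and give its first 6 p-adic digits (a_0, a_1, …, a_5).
Σ a^n = 1/(1 − a) = -1/486386;  first 6 digits = (1, 0, 0, 14, 5, 0)

v_17(a) = 3 ≥ 1, so the series converges in ℤ_17 to 1/(1 − a) = 1/(1 − 486387) = -1/486386. Expand this rational in ℤ_17: compute digits iteratively via d_i = x_i mod 17, x_{i+1} = (x_i − d_i)/17. The first 6 digits are (1, 0, 0, 14, 5, 0).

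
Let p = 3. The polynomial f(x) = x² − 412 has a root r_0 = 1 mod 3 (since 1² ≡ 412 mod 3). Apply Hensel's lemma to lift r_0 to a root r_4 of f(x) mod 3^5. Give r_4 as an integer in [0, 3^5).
r_4 = 13 (mod 243)

Hensel's recurrence: r_{i+1} = r_i − f(r_i)·(f′(r_i))^{-1} mod 3^{i+2}, with f′(x) = 2x. Iterate:
  r_0 = 1 (mod 3)
  r_1 = 4 (mod 9)
  r_2 = 13 (mod 27)
  r_3 = 13 (mod 81)
  r_4 = 13 (mod 243)
Final: r_4 = 13, and one checks f(r_4) ≡ 0 mod 3^5.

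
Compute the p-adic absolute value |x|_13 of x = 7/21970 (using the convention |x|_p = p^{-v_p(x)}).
|7/21970|_13 = 2197

Step 1 — compute v_13(x) by factoring powers of 13 out of the numerator and denominator: v_13(7/21970) = -3. Step 2 — apply |x|_p = p^{-v_p(x)} = 13^{3} = 2197.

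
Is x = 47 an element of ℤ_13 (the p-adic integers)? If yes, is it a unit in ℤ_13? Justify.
x ∈ ℤ_13^× (unit); v_13(x) = 0

ℤ_13 = {x ∈ ℚ_13 : v_13(x) ≥ 0} and ℤ_13^× = {x ∈ ℤ_13 : v_13(x) = 0}. Here v_13(47) = v_13(num) − v_13(den) = 0; compare against these criteria.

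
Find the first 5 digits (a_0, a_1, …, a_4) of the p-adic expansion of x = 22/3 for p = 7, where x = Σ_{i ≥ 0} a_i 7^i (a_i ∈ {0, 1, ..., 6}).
(a_0, …, a_4) = (5, 5, 4, 4, 4)

v_7(22/3) = 0 (numerator and denominator both coprime to 7), so x ∈ ℤ_7^×. Compute digits iteratively via a_i = x_i mod 7, x_{i+1} = (x_i − a_i)/7, with x_0 = x:
  x_0 = 22/3;  a_0 = 5;  x_1 = (x_0 − 5)/7 = 1/3
  x_1 = 1/3;  a_1 = 5;  x_2 = (x_1 − 5)/7 = -2/3
  x_2 = -2/3;  a_2 = 4;  x_3 = (x_2 − 4)/7 = -2/3
  x_3 = -2/3;  a_3 = 4;  x_4 = (x_3 − 4)/7 = -2/3
  x_4 = -2/3;  a_4 = 4;  x_5 = (x_4 − 4)/7 = -2/3
Digits: (5, 5, 4, 4, 4).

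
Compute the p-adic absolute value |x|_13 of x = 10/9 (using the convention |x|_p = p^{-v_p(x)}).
|10/9|_13 = 1

Step 1 — compute v_13(x) by factoring powers of 13 out of the numerator and denominator: v_13(10/9) = 0. Step 2 — apply |x|_p = p^{-v_p(x)} = 13^{0} = 1.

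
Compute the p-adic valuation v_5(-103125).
v_5(-103125) = 5

v_5(n) is the largest exponent k such that 5^k divides n. Factor out: -103125 = -5^5 · 33. (Sign doesn't affect v_p.) So v_5(-103125) = 5.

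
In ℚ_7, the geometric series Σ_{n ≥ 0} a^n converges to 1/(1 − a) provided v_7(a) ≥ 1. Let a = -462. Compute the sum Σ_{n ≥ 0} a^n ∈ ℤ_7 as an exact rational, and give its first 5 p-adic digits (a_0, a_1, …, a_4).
Σ a^n = 1/(1 − a) = 1/463;  first 5 digits = (1, 4, 6, 5, 6)

v_7(a) = 1 ≥ 1, so the series converges in ℤ_7 to 1/(1 − a) = 1/(1 − (-462)) = 1/463. Expand this rational in ℤ_7: compute digits iteratively via d_i = x_i mod 7, x_{i+1} = (x_i − d_i)/7. The first 5 digits are (1, 4, 6, 5, 6).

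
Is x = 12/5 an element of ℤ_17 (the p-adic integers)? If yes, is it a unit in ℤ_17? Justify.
x ∈ ℤ_17^× (unit); v_17(x) = 0

ℤ_17 = {x ∈ ℚ_17 : v_17(x) ≥ 0} and ℤ_17^× = {x ∈ ℤ_17 : v_17(x) = 0}. Here v_17(12/5) = v_17(num) − v_17(den) = 0; compare against these criteria.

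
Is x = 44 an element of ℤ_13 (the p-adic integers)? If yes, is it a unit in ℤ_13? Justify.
x ∈ ℤ_13^× (unit); v_13(x) = 0

ℤ_13 = {x ∈ ℚ_13 : v_13(x) ≥ 0} and ℤ_13^× = {x ∈ ℤ_13 : v_13(x) = 0}. Here v_13(44) = v_13(num) − v_13(den) = 0; compare against these criteria.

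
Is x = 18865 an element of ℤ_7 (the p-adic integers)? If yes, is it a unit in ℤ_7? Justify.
x ∈ ℤ_7 but not a unit; v_7(x) = 3 > 0

ℤ_7 = {x ∈ ℚ_7 : v_7(x) ≥ 0} and ℤ_7^× = {x ∈ ℤ_7 : v_7(x) = 0}. Here v_7(18865) = v_7(num) − v_7(den) = 3; compare against these criteria.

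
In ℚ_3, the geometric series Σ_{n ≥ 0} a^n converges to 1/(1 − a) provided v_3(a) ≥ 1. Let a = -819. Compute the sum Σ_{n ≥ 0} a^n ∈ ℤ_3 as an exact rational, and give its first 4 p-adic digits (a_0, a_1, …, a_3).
Σ a^n = 1/(1 − a) = 1/820;  first 4 digits = (1, 0, 2, 2)

v_3(a) = 2 ≥ 1, so the series converges in ℤ_3 to 1/(1 − a) = 1/(1 − (-819)) = 1/820. Expand this rational in ℤ_3: compute digits iteratively via d_i = x_i mod 3, x_{i+1} = (x_i − d_i)/3. The first 4 digits are (1, 0, 2, 2).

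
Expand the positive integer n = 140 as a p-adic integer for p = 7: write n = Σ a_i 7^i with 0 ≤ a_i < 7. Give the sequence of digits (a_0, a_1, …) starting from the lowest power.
(a_0, a_1, …) = (0, 6, 2)

Repeated division by 7 gives the digits low-to-high: 140 = 6·7^1 + 2·7^2. Digit sequence: (0, 6, 2).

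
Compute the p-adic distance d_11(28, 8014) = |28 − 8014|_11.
d_11(28, 8014) = 1/1331

Step 1 — x − y = 28 − 8014 = -7986. Step 2 — v_11(-7986) = 3 (factor: -7986 = −(11^3 · 6); the sign does not affect v_p). Step 3 — |x − y|_11 = 11^{-3} = 1/1331.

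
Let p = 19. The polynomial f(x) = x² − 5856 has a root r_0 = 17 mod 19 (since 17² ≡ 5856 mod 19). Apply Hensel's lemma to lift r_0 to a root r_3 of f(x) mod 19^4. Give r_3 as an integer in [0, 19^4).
r_3 = 27776 (mod 130321)

Hensel's recurrence: r_{i+1} = r_i − f(r_i)·(f′(r_i))^{-1} mod 19^{i+2}, with f′(x) = 2x. Iterate:
  r_0 = 17 (mod 19)
  r_1 = 340 (mod 361)
  r_2 = 340 (mod 6859)
  r_3 = 27776 (mod 130321)
Final: r_3 = 27776, and one checks f(r_3) ≡ 0 mod 19^4.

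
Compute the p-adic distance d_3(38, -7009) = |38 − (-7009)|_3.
d_3(38, -7009) = 1/243

Step 1 — x − y = 38 − (-7009) = 7047. Step 2 — v_3(7047) = 5 (factor: 7047 = (3^5 · 29); the sign does not affect v_p). Step 3 — |x − y|_3 = 3^{-5} = 1/243.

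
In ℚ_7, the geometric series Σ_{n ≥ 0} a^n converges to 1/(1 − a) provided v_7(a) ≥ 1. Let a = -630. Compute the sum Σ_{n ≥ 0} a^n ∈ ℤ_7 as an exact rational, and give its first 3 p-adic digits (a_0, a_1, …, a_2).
Σ a^n = 1/(1 − a) = 1/631;  first 3 digits = (1, 1, 2)

v_7(a) = 1 ≥ 1, so the series converges in ℤ_7 to 1/(1 − a) = 1/(1 − (-630)) = 1/631. Expand this rational in ℤ_7: compute digits iteratively via d_i = x_i mod 7, x_{i+1} = (x_i − d_i)/7. The first 3 digits are (1, 1, 2).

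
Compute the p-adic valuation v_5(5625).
v_5(5625) = 4

v_5(n) is the largest exponent k such that 5^k divides n. Factor out: 5625 = 5^4 · 9. (Sign doesn't affect v_p.) So v_5(5625) = 4.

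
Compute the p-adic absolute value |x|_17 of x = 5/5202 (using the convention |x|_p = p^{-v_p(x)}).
|5/5202|_17 = 289

Step 1 — compute v_17(x) by factoring powers of 17 out of the numerator and denominator: v_17(5/5202) = -2. Step 2 — apply |x|_p = p^{-v_p(x)} = 17^{2} = 289.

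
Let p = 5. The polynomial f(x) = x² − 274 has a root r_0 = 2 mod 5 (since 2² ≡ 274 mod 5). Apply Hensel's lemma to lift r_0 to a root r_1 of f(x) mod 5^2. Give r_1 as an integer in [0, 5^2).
r_1 = 7 (mod 25)

Hensel's recurrence: r_{i+1} = r_i − f(r_i)·(f′(r_i))^{-1} mod 5^{i+2}, with f′(x) = 2x. Iterate:
  r_0 = 2 (mod 5)
  r_1 = 7 (mod 25)
Final: r_1 = 7, and one checks f(r_1) ≡ 0 mod 5^2.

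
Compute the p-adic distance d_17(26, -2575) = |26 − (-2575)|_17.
d_17(26, -2575) = 1/289

Step 1 — x − y = 26 − (-2575) = 2601. Step 2 — v_17(2601) = 2 (factor: 2601 = (17^2 · 9); the sign does not affect v_p). Step 3 — |x − y|_17 = 17^{-2} = 1/289.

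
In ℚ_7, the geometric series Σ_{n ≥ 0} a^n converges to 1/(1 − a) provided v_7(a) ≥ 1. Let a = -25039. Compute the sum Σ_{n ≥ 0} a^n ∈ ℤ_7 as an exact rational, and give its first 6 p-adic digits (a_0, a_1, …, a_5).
Σ a^n = 1/(1 − a) = 1/25040;  first 6 digits = (1, 0, 0, 4, 3, 5)

v_7(a) = 3 ≥ 1, so the series converges in ℤ_7 to 1/(1 − a) = 1/(1 − (-25039)) = 1/25040. Expand this rational in ℤ_7: compute digits iteratively via d_i = x_i mod 7, x_{i+1} = (x_i − d_i)/7. The first 6 digits are (1, 0, 0, 4, 3, 5).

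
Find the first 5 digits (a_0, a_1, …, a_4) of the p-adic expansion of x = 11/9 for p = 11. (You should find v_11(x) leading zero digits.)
(a_0, …, a_4) = (0, 5, 2, 1, 6)

v_11(11/9) = 1, so a_0 = ... = a_0 = 0. Factor out: x = 11^1 · u with u = 1/9 a unit in ℤ_11. Expand u iteratively via a_{v+i} = u_i mod 11, u_{i+1} = (u_i − a_{v+i})/11:
  u_0 = 1/9;  a_1 = 5;  u_1 = (u_0 − 5)/11 = -4/9
  u_1 = -4/9;  a_2 = 2;  u_2 = (u_1 − 2)/11 = -2/9
  u_2 = -2/9;  a_3 = 1;  u_3 = (u_2 − 1)/11 = -1/9
  u_3 = -1/9;  a_4 = 6;  u_4 = (u_3 − 6)/11 = -5/9
Digits: (0, 5, 2, 1, 6).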